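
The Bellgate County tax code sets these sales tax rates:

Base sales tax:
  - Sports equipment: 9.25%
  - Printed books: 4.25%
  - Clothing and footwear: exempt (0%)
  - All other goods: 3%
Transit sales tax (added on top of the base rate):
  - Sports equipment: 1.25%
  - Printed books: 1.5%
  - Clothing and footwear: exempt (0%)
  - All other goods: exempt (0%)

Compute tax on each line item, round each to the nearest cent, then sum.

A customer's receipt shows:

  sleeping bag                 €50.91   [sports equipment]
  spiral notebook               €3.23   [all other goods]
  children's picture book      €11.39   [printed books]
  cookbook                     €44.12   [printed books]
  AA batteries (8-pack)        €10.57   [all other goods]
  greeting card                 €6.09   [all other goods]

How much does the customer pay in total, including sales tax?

€135.45

Sleeping bag €50.91: sports equipment → 9.25% + 1.25% transit = 10.5% → €5.35
Spiral notebook €3.23: all other goods → 3% + 0% transit = 3% → €0.10
Children's picture book €11.39: printed books → 4.25% + 1.5% transit = 5.75% → €0.65
Cookbook €44.12: printed books → 4.25% + 1.5% transit = 5.75% → €2.54
AA batteries (8-pack) €10.57: all other goods → 3% + 0% transit = 3% → €0.32
Greeting card €6.09: all other goods → 3% + 0% transit = 3% → €0.18
Subtotal = €126.31; tax = €9.14; total due = €135.45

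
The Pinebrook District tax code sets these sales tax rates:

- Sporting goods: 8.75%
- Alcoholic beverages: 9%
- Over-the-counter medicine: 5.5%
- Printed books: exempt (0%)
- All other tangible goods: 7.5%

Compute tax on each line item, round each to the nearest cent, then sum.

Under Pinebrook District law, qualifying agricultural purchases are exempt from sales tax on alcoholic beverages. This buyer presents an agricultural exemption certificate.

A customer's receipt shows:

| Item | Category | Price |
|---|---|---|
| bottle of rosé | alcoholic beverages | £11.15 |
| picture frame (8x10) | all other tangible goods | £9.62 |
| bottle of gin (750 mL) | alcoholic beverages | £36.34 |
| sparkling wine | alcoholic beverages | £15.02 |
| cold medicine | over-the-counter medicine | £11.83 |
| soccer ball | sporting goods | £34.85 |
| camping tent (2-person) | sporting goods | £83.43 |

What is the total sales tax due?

Bottle of rosé £11.15: alcoholic beverages, buyer-exempt → 0% → £0.00
Picture frame (8x10) £9.62: all other tangible goods → 7.5% → £0.72
Bottle of gin (750 mL) £36.34: alcoholic beverages, buyer-exempt → 0% → £0.00
Sparkling wine £15.02: alcoholic beverages, buyer-exempt → 0% → £0.00
Cold medicine £11.83: over-the-counter medicine → 5.5% → £0.65
Soccer ball £34.85: sporting goods → 8.75% → £3.05
Camping tent (2-person) £83.43: sporting goods → 8.75% → £7.30
Total tax = £0.72 + £0.65 + £3.05 + £7.30 = £11.72

£11.72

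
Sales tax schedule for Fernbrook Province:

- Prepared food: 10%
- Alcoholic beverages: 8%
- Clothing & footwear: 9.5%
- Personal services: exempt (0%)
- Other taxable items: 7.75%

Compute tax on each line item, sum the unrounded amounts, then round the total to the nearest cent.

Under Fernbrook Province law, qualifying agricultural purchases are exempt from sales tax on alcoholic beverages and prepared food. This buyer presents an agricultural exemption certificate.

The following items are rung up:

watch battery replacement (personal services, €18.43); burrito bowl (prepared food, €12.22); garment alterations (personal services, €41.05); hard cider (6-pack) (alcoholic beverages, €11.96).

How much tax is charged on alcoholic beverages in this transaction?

Hard cider (6-pack) €11.96: alcoholic beverages, buyer-exempt → 0% → €0.00
Tax on alcoholic beverages: unrounded sum = €0.00 → €0.00

€0.00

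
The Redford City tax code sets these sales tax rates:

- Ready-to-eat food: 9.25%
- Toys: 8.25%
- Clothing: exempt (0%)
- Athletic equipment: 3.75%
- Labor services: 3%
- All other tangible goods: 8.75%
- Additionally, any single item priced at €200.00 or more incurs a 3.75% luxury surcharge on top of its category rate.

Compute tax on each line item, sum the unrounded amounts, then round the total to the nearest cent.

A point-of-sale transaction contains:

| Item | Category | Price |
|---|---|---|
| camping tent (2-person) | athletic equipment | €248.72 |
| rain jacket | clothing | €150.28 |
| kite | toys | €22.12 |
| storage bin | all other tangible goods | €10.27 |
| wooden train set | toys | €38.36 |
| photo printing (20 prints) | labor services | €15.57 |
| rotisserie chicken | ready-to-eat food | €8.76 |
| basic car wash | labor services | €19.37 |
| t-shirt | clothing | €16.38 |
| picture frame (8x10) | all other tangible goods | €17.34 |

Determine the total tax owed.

€27.92

Camping tent (2-person) €248.72: athletic equipment → 3.75% + 3.75% surcharge = 7.5% → €18.654
Rain jacket €150.28: clothing → 0% → €0.00
Kite €22.12: toys → 8.25% → €1.8249
Storage bin €10.27: all other tangible goods → 8.75% → €0.898625
Wooden train set €38.36: toys → 8.25% → €3.1647
Photo printing (20 prints) €15.57: labor services → 3% → €0.4671
Rotisserie chicken €8.76: ready-to-eat food → 9.25% → €0.8103
Basic car wash €19.37: labor services → 3% → €0.5811
T-shirt €16.38: clothing → 0% → €0.00
Picture frame (8x10) €17.34: all other tangible goods → 8.75% → €1.51725
Unrounded tax sum = €27.917975 → €27.92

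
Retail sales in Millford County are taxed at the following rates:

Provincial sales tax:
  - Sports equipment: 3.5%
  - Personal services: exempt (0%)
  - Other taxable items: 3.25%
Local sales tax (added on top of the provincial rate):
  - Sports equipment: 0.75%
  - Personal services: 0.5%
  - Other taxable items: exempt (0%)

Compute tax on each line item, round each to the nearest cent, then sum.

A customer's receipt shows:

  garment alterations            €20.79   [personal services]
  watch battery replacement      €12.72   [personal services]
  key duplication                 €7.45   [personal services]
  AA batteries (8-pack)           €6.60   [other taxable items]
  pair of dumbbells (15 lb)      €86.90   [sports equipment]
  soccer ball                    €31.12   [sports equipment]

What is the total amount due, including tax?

€171.00

Garment alterations €20.79: personal services → 0% + 0.5% local = 0.5% → €0.10
Watch battery replacement €12.72: personal services → 0% + 0.5% local = 0.5% → €0.06
Key duplication €7.45: personal services → 0% + 0.5% local = 0.5% → €0.04
AA batteries (8-pack) €6.60: other taxable items → 3.25% + 0% local = 3.25% → €0.21
Pair of dumbbells (15 lb) €86.90: sports equipment → 3.5% + 0.75% local = 4.25% → €3.69
Soccer ball €31.12: sports equipment → 3.5% + 0.75% local = 4.25% → €1.32
Subtotal = €165.58; tax = €5.42; total due = €171.00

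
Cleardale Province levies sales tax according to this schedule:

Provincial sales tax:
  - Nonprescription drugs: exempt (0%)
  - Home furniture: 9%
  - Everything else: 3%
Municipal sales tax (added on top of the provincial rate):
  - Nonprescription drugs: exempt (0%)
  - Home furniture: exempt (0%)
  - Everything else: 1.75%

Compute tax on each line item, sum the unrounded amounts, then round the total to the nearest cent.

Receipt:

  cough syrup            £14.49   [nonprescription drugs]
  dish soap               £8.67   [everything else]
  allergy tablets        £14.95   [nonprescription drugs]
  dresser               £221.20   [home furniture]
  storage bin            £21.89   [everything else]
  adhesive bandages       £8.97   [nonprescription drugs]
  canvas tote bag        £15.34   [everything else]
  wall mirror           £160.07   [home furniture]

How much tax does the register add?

£36.49

Cough syrup £14.49: nonprescription drugs → 0% + 0% municipal = 0% → £0.00
Dish soap £8.67: everything else → 3% + 1.75% municipal = 4.75% → £0.411825
Allergy tablets £14.95: nonprescription drugs → 0% + 0% municipal = 0% → £0.00
Dresser £221.20: home furniture → 9% + 0% municipal = 9% → £19.908
Storage bin £21.89: everything else → 3% + 1.75% municipal = 4.75% → £1.039775
Adhesive bandages £8.97: nonprescription drugs → 0% + 0% municipal = 0% → £0.00
Canvas tote bag £15.34: everything else → 3% + 1.75% municipal = 4.75% → £0.72865
Wall mirror £160.07: home furniture → 9% + 0% municipal = 9% → £14.4063
Unrounded tax sum = £36.49455 → £36.49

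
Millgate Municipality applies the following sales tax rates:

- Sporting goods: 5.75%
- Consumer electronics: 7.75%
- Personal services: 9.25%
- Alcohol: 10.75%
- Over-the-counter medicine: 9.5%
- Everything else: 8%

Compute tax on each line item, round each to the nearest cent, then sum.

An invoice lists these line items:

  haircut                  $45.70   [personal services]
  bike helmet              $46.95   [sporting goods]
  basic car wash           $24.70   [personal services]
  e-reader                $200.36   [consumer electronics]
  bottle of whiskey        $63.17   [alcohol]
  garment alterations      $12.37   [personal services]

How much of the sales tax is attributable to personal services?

$7.65

Haircut $45.70: personal services → 9.25% → $4.23
Basic car wash $24.70: personal services → 9.25% → $2.28
Garment alterations $12.37: personal services → 9.25% → $1.14
Tax on personal services = $4.23 + $2.28 + $1.14 = $7.65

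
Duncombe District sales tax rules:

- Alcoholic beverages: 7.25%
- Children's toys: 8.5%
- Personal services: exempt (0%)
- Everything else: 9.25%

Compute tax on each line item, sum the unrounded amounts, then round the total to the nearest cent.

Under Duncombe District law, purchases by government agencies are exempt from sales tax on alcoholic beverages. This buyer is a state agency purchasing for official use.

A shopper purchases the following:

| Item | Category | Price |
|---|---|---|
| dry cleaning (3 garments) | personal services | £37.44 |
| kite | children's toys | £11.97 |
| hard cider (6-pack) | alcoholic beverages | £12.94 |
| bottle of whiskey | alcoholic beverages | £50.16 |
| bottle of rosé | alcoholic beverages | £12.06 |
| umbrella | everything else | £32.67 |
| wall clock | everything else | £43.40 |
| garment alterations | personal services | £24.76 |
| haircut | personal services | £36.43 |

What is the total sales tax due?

Dry cleaning (3 garments) £37.44: personal services → 0% → £0.00
Kite £11.97: children's toys → 8.5% → £1.01745
Hard cider (6-pack) £12.94: alcoholic beverages, buyer-exempt → 0% → £0.00
Bottle of whiskey £50.16: alcoholic beverages, buyer-exempt → 0% → £0.00
Bottle of rosé £12.06: alcoholic beverages, buyer-exempt → 0% → £0.00
Umbrella £32.67: everything else → 9.25% → £3.021975
Wall clock £43.40: everything else → 9.25% → £4.0145
Garment alterations £24.76: personal services → 0% → £0.00
Haircut £36.43: personal services → 0% → £0.00
Unrounded tax sum = £8.053925 → £8.05

£8.05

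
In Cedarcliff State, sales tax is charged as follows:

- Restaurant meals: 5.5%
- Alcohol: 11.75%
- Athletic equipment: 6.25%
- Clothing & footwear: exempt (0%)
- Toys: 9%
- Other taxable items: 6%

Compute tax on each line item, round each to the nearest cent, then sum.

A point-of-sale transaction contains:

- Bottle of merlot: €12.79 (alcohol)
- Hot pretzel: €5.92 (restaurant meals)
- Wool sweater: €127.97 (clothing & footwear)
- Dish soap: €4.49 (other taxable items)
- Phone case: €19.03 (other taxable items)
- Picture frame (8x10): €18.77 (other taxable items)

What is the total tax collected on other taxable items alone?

Dish soap €4.49: other taxable items → 6% → €0.27
Phone case €19.03: other taxable items → 6% → €1.14
Picture frame (8x10) €18.77: other taxable items → 6% → €1.13
Tax on other taxable items = €0.27 + €1.14 + €1.13 = €2.54

€2.54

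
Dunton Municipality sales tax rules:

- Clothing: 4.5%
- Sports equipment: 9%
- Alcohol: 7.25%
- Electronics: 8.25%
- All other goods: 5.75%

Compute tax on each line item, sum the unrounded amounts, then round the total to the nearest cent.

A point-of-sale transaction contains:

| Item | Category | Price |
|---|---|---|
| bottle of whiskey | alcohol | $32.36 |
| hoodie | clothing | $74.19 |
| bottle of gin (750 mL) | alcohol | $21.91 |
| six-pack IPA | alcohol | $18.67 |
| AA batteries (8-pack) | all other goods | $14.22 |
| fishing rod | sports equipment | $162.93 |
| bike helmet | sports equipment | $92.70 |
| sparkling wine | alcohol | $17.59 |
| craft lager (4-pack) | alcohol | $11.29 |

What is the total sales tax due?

Bottle of whiskey $32.36: alcohol → 7.25% → $2.3461
Hoodie $74.19: clothing → 4.5% → $3.33855
Bottle of gin (750 mL) $21.91: alcohol → 7.25% → $1.588475
Six-pack IPA $18.67: alcohol → 7.25% → $1.353575
AA batteries (8-pack) $14.22: all other goods → 5.75% → $0.81765
Fishing rod $162.93: sports equipment → 9% → $14.6637
Bike helmet $92.70: sports equipment → 9% → $8.343
Sparkling wine $17.59: alcohol → 7.25% → $1.275275
Craft lager (4-pack) $11.29: alcohol → 7.25% → $0.818525
Unrounded tax sum = $34.54485 → $34.54

$34.54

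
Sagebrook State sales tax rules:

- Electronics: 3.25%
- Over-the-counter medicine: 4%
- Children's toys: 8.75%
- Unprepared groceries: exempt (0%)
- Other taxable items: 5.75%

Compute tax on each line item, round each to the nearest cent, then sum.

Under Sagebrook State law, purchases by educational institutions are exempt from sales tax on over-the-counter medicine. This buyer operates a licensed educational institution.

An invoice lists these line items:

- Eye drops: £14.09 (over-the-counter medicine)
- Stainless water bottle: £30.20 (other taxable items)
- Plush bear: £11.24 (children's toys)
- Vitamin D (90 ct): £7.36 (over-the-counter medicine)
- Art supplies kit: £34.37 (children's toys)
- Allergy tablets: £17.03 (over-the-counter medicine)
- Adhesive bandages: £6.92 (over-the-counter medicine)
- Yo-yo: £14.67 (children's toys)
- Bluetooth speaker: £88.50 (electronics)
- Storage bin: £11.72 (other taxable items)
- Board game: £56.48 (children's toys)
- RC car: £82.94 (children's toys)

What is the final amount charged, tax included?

£398.28

Eye drops £14.09: over-the-counter medicine, buyer-exempt → 0% → £0.00
Stainless water bottle £30.20: other taxable items → 5.75% → £1.74
Plush bear £11.24: children's toys → 8.75% → £0.98
Vitamin D (90 ct) £7.36: over-the-counter medicine, buyer-exempt → 0% → £0.00
Art supplies kit £34.37: children's toys → 8.75% → £3.01
Allergy tablets £17.03: over-the-counter medicine, buyer-exempt → 0% → £0.00
Adhesive bandages £6.92: over-the-counter medicine, buyer-exempt → 0% → £0.00
Yo-yo £14.67: children's toys → 8.75% → £1.28
Bluetooth speaker £88.50: electronics → 3.25% → £2.88
Storage bin £11.72: other taxable items → 5.75% → £0.67
Board game £56.48: children's toys → 8.75% → £4.94
RC car £82.94: children's toys → 8.75% → £7.26
Subtotal = £375.52; tax = £22.76; total due = £398.28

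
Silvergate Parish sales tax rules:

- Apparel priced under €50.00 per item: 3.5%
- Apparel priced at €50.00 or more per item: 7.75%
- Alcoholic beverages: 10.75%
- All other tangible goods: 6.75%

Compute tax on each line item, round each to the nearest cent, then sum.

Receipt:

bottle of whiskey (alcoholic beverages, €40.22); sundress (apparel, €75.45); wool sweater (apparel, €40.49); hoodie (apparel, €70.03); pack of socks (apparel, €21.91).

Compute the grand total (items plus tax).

€265.89

Bottle of whiskey €40.22: alcoholic beverages → 10.75% → €4.32
Sundress €75.45: apparel, €50.00 or more → 7.75% → €5.85
Wool sweater €40.49: apparel, under €50.00 → 3.5% → €1.42
Hoodie €70.03: apparel, €50.00 or more → 7.75% → €5.43
Pack of socks €21.91: apparel, under €50.00 → 3.5% → €0.77
Subtotal = €248.10; tax = €17.79; total due = €265.89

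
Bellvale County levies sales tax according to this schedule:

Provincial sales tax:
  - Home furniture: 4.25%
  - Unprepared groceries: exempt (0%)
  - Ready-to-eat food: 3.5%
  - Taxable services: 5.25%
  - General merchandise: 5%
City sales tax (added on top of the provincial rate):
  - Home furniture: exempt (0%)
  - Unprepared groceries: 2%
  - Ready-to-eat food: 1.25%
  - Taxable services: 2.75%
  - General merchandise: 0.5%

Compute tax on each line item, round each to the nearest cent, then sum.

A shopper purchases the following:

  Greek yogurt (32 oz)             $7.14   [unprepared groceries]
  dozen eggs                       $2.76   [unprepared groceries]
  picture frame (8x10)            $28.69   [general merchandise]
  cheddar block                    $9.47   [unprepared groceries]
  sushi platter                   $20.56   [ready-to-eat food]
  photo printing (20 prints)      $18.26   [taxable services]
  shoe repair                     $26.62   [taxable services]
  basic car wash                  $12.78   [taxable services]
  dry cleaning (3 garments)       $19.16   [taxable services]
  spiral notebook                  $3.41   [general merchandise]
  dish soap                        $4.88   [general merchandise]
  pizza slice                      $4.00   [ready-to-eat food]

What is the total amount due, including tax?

Greek yogurt (32 oz) $7.14: unprepared groceries → 0% + 2% city = 2% → $0.14
Dozen eggs $2.76: unprepared groceries → 0% + 2% city = 2% → $0.06
Picture frame (8x10) $28.69: general merchandise → 5% + 0.5% city = 5.5% → $1.58
Cheddar block $9.47: unprepared groceries → 0% + 2% city = 2% → $0.19
Sushi platter $20.56: ready-to-eat food → 3.5% + 1.25% city = 4.75% → $0.98
Photo printing (20 prints) $18.26: taxable services → 5.25% + 2.75% city = 8% → $1.46
Shoe repair $26.62: taxable services → 5.25% + 2.75% city = 8% → $2.13
Basic car wash $12.78: taxable services → 5.25% + 2.75% city = 8% → $1.02
Dry cleaning (3 garments) $19.16: taxable services → 5.25% + 2.75% city = 8% → $1.53
Spiral notebook $3.41: general merchandise → 5% + 0.5% city = 5.5% → $0.19
Dish soap $4.88: general merchandise → 5% + 0.5% city = 5.5% → $0.27
Pizza slice $4.00: ready-to-eat food → 3.5% + 1.25% city = 4.75% → $0.19
Subtotal = $157.73; tax = $9.74; total due = $167.47

$167.47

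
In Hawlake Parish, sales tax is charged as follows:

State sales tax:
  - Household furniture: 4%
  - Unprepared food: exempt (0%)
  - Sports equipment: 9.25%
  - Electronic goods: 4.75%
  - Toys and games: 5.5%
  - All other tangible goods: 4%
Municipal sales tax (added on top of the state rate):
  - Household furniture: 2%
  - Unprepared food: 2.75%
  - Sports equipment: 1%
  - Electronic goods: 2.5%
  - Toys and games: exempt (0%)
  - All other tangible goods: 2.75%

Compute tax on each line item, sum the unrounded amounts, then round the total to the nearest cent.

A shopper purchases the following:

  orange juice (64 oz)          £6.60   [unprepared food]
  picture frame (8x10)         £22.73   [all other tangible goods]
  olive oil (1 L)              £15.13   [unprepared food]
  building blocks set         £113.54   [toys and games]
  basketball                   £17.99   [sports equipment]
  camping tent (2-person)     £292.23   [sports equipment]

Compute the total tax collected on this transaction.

£40.17

Orange juice (64 oz) £6.60: unprepared food → 0% + 2.75% municipal = 2.75% → £0.1815
Picture frame (8x10) £22.73: all other tangible goods → 4% + 2.75% municipal = 6.75% → £1.534275
Olive oil (1 L) £15.13: unprepared food → 0% + 2.75% municipal = 2.75% → £0.416075
Building blocks set £113.54: toys and games → 5.5% + 0% municipal = 5.5% → £6.2447
Basketball £17.99: sports equipment → 9.25% + 1% municipal = 10.25% → £1.843975
Camping tent (2-person) £292.23: sports equipment → 9.25% + 1% municipal = 10.25% → £29.953575
Unrounded tax sum = £40.1741 → £40.17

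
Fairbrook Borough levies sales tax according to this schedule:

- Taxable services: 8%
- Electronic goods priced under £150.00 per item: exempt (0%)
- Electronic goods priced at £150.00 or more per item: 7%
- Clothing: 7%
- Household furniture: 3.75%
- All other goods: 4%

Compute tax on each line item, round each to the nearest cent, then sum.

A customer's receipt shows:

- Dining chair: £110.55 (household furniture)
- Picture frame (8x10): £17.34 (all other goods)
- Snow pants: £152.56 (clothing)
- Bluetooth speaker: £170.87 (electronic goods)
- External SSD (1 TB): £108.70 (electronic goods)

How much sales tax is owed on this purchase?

£27.48

Dining chair £110.55: household furniture → 3.75% → £4.15
Picture frame (8x10) £17.34: all other goods → 4% → £0.69
Snow pants £152.56: clothing → 7% → £10.68
Bluetooth speaker £170.87: electronic goods, £150.00 or more → 7% → £11.96
External SSD (1 TB) £108.70: electronic goods, under £150.00 → 0% → £0.00
Total tax = £4.15 + £0.69 + £10.68 + £11.96 = £27.48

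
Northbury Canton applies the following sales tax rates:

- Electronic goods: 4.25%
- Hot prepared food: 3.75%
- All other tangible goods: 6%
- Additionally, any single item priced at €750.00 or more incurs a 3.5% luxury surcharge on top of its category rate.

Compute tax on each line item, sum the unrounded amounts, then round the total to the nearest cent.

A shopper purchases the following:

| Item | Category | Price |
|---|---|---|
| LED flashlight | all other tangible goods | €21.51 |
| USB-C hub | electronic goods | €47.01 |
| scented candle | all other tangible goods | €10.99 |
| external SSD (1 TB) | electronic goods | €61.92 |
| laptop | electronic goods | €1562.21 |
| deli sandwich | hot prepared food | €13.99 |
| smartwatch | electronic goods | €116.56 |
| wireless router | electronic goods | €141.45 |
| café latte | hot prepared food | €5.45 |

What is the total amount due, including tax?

€2120.44

LED flashlight €21.51: all other tangible goods → 6% → €1.2906
USB-C hub €47.01: electronic goods → 4.25% → €1.997925
Scented candle €10.99: all other tangible goods → 6% → €0.6594
External SSD (1 TB) €61.92: electronic goods → 4.25% → €2.6316
Laptop €1562.21: electronic goods → 4.25% + 3.5% surcharge = 7.75% → €121.071275
Deli sandwich €13.99: hot prepared food → 3.75% → €0.524625
Smartwatch €116.56: electronic goods → 4.25% → €4.9538
Wireless router €141.45: electronic goods → 4.25% → €6.011625
Café latte €5.45: hot prepared food → 3.75% → €0.204375
Subtotal = €1981.09; unrounded tax = €139.345225 → €139.35; total due = €2120.44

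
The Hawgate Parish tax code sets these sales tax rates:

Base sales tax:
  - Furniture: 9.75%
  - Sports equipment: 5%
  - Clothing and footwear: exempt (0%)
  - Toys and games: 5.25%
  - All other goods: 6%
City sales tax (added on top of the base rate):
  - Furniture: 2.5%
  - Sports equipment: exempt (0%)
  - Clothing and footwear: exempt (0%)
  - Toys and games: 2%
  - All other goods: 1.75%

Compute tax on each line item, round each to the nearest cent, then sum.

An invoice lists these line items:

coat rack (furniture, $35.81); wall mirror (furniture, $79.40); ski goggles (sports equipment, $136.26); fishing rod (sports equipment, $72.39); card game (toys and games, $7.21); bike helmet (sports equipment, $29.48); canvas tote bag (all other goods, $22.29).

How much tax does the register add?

$28.27

Coat rack $35.81: furniture → 9.75% + 2.5% city = 12.25% → $4.39
Wall mirror $79.40: furniture → 9.75% + 2.5% city = 12.25% → $9.73
Ski goggles $136.26: sports equipment → 5% + 0% city = 5% → $6.81
Fishing rod $72.39: sports equipment → 5% + 0% city = 5% → $3.62
Card game $7.21: toys and games → 5.25% + 2% city = 7.25% → $0.52
Bike helmet $29.48: sports equipment → 5% + 0% city = 5% → $1.47
Canvas tote bag $22.29: all other goods → 6% + 1.75% city = 7.75% → $1.73
Total tax = $4.39 + $9.73 + $6.81 + $3.62 + $0.52 + $1.47 + $1.73 = $28.27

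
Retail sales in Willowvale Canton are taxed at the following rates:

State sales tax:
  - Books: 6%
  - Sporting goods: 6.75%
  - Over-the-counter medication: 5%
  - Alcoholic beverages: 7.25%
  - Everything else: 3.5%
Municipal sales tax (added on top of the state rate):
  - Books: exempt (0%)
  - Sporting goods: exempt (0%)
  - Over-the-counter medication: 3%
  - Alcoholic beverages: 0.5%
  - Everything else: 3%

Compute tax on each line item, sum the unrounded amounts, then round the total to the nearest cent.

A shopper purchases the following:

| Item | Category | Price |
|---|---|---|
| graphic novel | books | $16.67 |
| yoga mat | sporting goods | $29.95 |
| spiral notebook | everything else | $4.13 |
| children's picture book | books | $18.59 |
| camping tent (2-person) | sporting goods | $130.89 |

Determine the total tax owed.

Graphic novel $16.67: books → 6% + 0% municipal = 6% → $1.0002
Yoga mat $29.95: sporting goods → 6.75% + 0% municipal = 6.75% → $2.021625
Spiral notebook $4.13: everything else → 3.5% + 3% municipal = 6.5% → $0.26845
Children's picture book $18.59: books → 6% + 0% municipal = 6% → $1.1154
Camping tent (2-person) $130.89: sporting goods → 6.75% + 0% municipal = 6.75% → $8.835075
Unrounded tax sum = $13.24075 → $13.24

$13.24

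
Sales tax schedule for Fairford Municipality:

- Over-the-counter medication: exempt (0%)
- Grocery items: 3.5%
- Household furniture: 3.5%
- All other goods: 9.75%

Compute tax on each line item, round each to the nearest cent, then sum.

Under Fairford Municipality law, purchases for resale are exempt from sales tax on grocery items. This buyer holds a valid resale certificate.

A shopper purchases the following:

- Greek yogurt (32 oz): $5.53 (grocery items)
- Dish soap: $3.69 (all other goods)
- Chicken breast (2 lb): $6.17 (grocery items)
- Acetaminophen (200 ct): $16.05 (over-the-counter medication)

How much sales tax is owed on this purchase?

Greek yogurt (32 oz) $5.53: grocery items, buyer-exempt → 0% → $0.00
Dish soap $3.69: all other goods → 9.75% → $0.36
Chicken breast (2 lb) $6.17: grocery items, buyer-exempt → 0% → $0.00
Acetaminophen (200 ct) $16.05: over-the-counter medication → 0% → $0.00
Total tax = $0.36

$0.36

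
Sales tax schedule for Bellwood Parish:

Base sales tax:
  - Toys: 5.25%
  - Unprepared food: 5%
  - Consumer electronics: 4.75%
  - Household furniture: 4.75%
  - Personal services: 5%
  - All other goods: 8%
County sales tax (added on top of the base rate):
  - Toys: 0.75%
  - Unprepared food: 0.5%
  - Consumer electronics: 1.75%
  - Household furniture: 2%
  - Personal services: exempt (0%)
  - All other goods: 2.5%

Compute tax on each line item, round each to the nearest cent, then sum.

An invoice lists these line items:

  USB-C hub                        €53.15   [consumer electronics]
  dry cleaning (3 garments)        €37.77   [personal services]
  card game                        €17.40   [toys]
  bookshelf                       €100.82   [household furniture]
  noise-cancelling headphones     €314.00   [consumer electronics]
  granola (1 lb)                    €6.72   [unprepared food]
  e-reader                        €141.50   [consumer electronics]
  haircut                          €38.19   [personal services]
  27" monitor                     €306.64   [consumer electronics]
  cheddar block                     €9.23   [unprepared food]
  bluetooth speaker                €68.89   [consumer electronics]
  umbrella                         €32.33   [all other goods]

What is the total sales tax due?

€73.39

USB-C hub €53.15: consumer electronics → 4.75% + 1.75% county = 6.5% → €3.45
Dry cleaning (3 garments) €37.77: personal services → 5% + 0% county = 5% → €1.89
Card game €17.40: toys → 5.25% + 0.75% county = 6% → €1.04
Bookshelf €100.82: household furniture → 4.75% + 2% county = 6.75% → €6.81
Noise-cancelling headphones €314.00: consumer electronics → 4.75% + 1.75% county = 6.5% → €20.41
Granola (1 lb) €6.72: unprepared food → 5% + 0.5% county = 5.5% → €0.37
E-reader €141.50: consumer electronics → 4.75% + 1.75% county = 6.5% → €9.20
Haircut €38.19: personal services → 5% + 0% county = 5% → €1.91
27" monitor €306.64: consumer electronics → 4.75% + 1.75% county = 6.5% → €19.93
Cheddar block €9.23: unprepared food → 5% + 0.5% county = 5.5% → €0.51
Bluetooth speaker €68.89: consumer electronics → 4.75% + 1.75% county = 6.5% → €4.48
Umbrella €32.33: all other goods → 8% + 2.5% county = 10.5% → €3.39
Total tax = €3.45 + €1.89 + €1.04 + €6.81 + €20.41 + €0.37 + €9.20 + €1.91 + €19.93 + €0.51 + €4.48 + €3.39 = €73.39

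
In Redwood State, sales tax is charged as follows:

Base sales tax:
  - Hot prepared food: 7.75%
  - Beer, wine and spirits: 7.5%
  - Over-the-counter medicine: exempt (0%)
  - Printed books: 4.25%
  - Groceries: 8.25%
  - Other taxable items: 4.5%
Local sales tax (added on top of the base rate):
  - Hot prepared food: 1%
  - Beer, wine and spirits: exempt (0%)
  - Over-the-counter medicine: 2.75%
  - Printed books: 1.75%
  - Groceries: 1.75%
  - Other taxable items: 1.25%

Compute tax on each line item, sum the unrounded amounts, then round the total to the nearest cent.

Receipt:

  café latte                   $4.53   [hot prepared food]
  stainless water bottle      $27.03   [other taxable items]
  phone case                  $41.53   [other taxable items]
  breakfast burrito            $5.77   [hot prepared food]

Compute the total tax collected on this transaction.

Café latte $4.53: hot prepared food → 7.75% + 1% local = 8.75% → $0.396375
Stainless water bottle $27.03: other taxable items → 4.5% + 1.25% local = 5.75% → $1.554225
Phone case $41.53: other taxable items → 4.5% + 1.25% local = 5.75% → $2.387975
Breakfast burrito $5.77: hot prepared food → 7.75% + 1% local = 8.75% → $0.504875
Unrounded tax sum = $4.84345 → $4.84

$4.84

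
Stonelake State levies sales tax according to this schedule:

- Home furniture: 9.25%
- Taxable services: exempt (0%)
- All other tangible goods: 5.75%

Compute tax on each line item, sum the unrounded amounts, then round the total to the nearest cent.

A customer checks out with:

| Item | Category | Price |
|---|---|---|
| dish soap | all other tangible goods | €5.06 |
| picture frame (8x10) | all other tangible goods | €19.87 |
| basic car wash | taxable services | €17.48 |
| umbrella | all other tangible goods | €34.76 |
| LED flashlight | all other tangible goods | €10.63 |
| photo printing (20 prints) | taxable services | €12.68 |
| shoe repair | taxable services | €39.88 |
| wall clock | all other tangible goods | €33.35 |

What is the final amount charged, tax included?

€179.67

Dish soap €5.06: all other tangible goods → 5.75% → €0.29095
Picture frame (8x10) €19.87: all other tangible goods → 5.75% → €1.142525
Basic car wash €17.48: taxable services → 0% → €0.00
Umbrella €34.76: all other tangible goods → 5.75% → €1.9987
LED flashlight €10.63: all other tangible goods → 5.75% → €0.611225
Photo printing (20 prints) €12.68: taxable services → 0% → €0.00
Shoe repair €39.88: taxable services → 0% → €0.00
Wall clock €33.35: all other tangible goods → 5.75% → €1.917625
Subtotal = €173.71; unrounded tax = €5.961025 → €5.96; total due = €179.67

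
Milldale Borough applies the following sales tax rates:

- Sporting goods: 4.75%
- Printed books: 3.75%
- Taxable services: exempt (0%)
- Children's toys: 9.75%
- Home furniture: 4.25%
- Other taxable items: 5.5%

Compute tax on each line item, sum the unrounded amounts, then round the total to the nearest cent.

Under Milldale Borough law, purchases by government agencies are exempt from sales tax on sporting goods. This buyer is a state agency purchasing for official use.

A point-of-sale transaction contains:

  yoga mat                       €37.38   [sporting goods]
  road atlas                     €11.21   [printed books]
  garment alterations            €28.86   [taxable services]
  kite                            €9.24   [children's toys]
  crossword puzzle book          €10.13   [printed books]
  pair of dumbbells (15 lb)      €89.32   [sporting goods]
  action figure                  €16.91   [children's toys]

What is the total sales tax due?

€3.35

Yoga mat €37.38: sporting goods, buyer-exempt → 0% → €0.00
Road atlas €11.21: printed books → 3.75% → €0.420375
Garment alterations €28.86: taxable services → 0% → €0.00
Kite €9.24: children's toys → 9.75% → €0.9009
Crossword puzzle book €10.13: printed books → 3.75% → €0.379875
Pair of dumbbells (15 lb) €89.32: sporting goods, buyer-exempt → 0% → €0.00
Action figure €16.91: children's toys → 9.75% → €1.648725
Unrounded tax sum = €3.349875 → €3.35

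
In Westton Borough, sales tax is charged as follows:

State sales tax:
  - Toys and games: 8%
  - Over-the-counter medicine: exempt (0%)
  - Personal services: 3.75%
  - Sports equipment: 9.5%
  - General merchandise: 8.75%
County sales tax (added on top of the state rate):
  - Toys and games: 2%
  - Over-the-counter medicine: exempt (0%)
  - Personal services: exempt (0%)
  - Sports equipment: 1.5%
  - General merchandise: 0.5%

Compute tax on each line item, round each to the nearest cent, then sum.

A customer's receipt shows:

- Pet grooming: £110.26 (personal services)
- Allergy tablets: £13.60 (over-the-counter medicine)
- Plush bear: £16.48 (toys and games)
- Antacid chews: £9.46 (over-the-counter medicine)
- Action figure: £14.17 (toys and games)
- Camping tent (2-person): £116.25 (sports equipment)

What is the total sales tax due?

£19.99

Pet grooming £110.26: personal services → 3.75% + 0% county = 3.75% → £4.13
Allergy tablets £13.60: over-the-counter medicine → 0% + 0% county = 0% → £0.00
Plush bear £16.48: toys and games → 8% + 2% county = 10% → £1.65
Antacid chews £9.46: over-the-counter medicine → 0% + 0% county = 0% → £0.00
Action figure £14.17: toys and games → 8% + 2% county = 10% → £1.42
Camping tent (2-person) £116.25: sports equipment → 9.5% + 1.5% county = 11% → £12.79
Total tax = £4.13 + £1.65 + £1.42 + £12.79 = £19.99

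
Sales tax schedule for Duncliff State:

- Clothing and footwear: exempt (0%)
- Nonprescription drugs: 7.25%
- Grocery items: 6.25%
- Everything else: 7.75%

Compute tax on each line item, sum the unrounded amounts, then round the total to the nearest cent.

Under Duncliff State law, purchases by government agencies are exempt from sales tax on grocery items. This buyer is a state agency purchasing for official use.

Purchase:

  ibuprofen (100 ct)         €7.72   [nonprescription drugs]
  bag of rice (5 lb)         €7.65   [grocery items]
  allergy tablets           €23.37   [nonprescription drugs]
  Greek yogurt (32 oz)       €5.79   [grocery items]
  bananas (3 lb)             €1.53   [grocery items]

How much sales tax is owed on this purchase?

€2.25

Ibuprofen (100 ct) €7.72: nonprescription drugs → 7.25% → €0.5597
Bag of rice (5 lb) €7.65: grocery items, buyer-exempt → 0% → €0.00
Allergy tablets €23.37: nonprescription drugs → 7.25% → €1.694325
Greek yogurt (32 oz) €5.79: grocery items, buyer-exempt → 0% → €0.00
Bananas (3 lb) €1.53: grocery items, buyer-exempt → 0% → €0.00
Unrounded tax sum = €2.254025 → €2.25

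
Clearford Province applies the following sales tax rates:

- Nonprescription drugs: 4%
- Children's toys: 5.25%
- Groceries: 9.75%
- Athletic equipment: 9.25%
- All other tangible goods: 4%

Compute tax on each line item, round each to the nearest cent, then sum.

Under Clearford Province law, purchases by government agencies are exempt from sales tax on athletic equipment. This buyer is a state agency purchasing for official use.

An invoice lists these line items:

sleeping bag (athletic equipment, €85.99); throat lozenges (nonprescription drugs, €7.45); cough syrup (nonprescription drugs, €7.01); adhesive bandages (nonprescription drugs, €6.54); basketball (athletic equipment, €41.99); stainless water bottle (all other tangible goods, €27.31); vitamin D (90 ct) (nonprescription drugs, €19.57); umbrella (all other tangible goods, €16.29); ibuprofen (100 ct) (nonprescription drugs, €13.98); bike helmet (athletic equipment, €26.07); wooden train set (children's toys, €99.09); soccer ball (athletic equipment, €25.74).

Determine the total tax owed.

€9.12

Sleeping bag €85.99: athletic equipment, buyer-exempt → 0% → €0.00
Throat lozenges €7.45: nonprescription drugs → 4% → €0.30
Cough syrup €7.01: nonprescription drugs → 4% → €0.28
Adhesive bandages €6.54: nonprescription drugs → 4% → €0.26
Basketball €41.99: athletic equipment, buyer-exempt → 0% → €0.00
Stainless water bottle €27.31: all other tangible goods → 4% → €1.09
Vitamin D (90 ct) €19.57: nonprescription drugs → 4% → €0.78
Umbrella €16.29: all other tangible goods → 4% → €0.65
Ibuprofen (100 ct) €13.98: nonprescription drugs → 4% → €0.56
Bike helmet €26.07: athletic equipment, buyer-exempt → 0% → €0.00
Wooden train set €99.09: children's toys → 5.25% → €5.20
Soccer ball €25.74: athletic equipment, buyer-exempt → 0% → €0.00
Total tax = €0.30 + €0.28 + €0.26 + €1.09 + €0.78 + €0.65 + €0.56 + €5.20 = €9.12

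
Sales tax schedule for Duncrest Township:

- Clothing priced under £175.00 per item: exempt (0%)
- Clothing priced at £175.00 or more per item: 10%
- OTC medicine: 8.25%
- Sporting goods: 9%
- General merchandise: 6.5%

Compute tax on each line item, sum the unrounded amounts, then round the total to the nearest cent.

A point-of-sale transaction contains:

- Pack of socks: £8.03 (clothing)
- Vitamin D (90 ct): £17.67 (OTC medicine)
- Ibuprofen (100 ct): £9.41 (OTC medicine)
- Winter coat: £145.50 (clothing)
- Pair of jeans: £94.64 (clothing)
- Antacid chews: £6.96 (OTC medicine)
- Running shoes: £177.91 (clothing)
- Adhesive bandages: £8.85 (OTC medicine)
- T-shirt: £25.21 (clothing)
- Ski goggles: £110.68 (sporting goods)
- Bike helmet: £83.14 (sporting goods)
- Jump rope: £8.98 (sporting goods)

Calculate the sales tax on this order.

£39.58

Pack of socks £8.03: clothing, under £175.00 → 0% → £0.00
Vitamin D (90 ct) £17.67: OTC medicine → 8.25% → £1.457775
Ibuprofen (100 ct) £9.41: OTC medicine → 8.25% → £0.776325
Winter coat £145.50: clothing, under £175.00 → 0% → £0.00
Pair of jeans £94.64: clothing, under £175.00 → 0% → £0.00
Antacid chews £6.96: OTC medicine → 8.25% → £0.5742
Running shoes £177.91: clothing, £175.00 or more → 10% → £17.791
Adhesive bandages £8.85: OTC medicine → 8.25% → £0.730125
T-shirt £25.21: clothing, under £175.00 → 0% → £0.00
Ski goggles £110.68: sporting goods → 9% → £9.9612
Bike helmet £83.14: sporting goods → 9% → £7.4826
Jump rope £8.98: sporting goods → 9% → £0.8082
Unrounded tax sum = £39.581425 → £39.58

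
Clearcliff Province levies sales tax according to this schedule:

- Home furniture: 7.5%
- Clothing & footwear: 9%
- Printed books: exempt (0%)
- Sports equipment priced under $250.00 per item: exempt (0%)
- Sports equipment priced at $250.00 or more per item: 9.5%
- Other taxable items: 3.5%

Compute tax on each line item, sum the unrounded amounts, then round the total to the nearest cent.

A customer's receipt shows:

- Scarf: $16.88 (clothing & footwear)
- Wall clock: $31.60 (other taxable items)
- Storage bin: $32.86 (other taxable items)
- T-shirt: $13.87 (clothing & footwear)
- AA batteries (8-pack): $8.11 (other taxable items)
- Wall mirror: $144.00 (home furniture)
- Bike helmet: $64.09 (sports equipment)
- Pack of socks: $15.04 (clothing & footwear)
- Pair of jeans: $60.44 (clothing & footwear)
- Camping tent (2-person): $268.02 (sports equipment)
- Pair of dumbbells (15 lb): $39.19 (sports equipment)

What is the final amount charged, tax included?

$742.46

Scarf $16.88: clothing & footwear → 9% → $1.5192
Wall clock $31.60: other taxable items → 3.5% → $1.106
Storage bin $32.86: other taxable items → 3.5% → $1.1501
T-shirt $13.87: clothing & footwear → 9% → $1.2483
AA batteries (8-pack) $8.11: other taxable items → 3.5% → $0.28385
Wall mirror $144.00: home furniture → 7.5% → $10.80
Bike helmet $64.09: sports equipment, under $250.00 → 0% → $0.00
Pack of socks $15.04: clothing & footwear → 9% → $1.3536
Pair of jeans $60.44: clothing & footwear → 9% → $5.4396
Camping tent (2-person) $268.02: sports equipment, $250.00 or more → 9.5% → $25.4619
Pair of dumbbells (15 lb) $39.19: sports equipment, under $250.00 → 0% → $0.00
Subtotal = $694.10; unrounded tax = $48.36255 → $48.36; total due = $742.46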